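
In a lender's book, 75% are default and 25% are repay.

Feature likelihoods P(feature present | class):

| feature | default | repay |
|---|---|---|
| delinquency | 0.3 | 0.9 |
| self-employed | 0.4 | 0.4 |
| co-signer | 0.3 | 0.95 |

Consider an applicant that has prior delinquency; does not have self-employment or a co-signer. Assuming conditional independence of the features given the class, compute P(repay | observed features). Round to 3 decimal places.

default: 0.75 × 0.3 × (1−0.4) × (1−0.3) = 0.0945
repay: 0.25 × 0.9 × (1−0.4) × (1−0.95) = 0.00675
P(repay | x) = 0.00675 / 0.10125 ≈ 0.067

0.067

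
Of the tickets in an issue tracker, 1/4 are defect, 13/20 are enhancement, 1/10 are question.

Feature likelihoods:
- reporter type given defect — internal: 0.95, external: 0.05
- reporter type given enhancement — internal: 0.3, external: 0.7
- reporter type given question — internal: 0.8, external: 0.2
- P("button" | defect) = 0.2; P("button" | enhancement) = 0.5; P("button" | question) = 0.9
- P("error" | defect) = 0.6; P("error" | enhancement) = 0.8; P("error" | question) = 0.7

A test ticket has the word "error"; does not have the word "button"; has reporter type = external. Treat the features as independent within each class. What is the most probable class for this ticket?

enhancement

defect: 0.25 × 0.05 × (1−0.2) × 0.6 = 0.006
enhancement: 0.65 × 0.7 × (1−0.5) × 0.8 = 0.182
question: 0.1 × 0.2 × (1−0.9) × 0.7 = 0.0014
Highest score → enhancement.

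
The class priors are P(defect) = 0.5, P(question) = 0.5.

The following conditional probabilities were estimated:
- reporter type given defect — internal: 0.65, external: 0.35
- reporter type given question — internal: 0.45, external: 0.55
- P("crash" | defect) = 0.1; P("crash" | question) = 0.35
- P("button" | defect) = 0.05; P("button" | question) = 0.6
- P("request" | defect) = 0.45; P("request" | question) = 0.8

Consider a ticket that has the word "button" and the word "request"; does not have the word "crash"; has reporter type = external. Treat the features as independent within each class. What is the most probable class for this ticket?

defect: 0.5 × 0.35 × (1−0.1) × 0.05 × 0.45 = 0.00354375
question: 0.5 × 0.55 × (1−0.35) × 0.6 × 0.8 = 0.0858
Highest score → question.

question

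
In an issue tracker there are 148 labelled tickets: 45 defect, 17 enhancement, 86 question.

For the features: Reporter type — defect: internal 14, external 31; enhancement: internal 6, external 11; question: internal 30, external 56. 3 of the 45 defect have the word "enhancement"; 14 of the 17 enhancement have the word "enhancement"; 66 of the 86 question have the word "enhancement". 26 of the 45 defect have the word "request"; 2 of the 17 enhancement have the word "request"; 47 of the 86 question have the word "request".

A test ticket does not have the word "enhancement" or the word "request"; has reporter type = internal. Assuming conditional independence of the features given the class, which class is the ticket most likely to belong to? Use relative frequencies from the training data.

defect: (45/148) × (14/45) × (42/45) × (19/45) ≈ 0.0372773
enhancement: (17/148) × (6/17) × (3/17) × (15/17) ≈ 0.00631254
question: (86/148) × (30/86) × (20/86) × (39/86) ≈ 0.0213775
Highest score → defect.

defect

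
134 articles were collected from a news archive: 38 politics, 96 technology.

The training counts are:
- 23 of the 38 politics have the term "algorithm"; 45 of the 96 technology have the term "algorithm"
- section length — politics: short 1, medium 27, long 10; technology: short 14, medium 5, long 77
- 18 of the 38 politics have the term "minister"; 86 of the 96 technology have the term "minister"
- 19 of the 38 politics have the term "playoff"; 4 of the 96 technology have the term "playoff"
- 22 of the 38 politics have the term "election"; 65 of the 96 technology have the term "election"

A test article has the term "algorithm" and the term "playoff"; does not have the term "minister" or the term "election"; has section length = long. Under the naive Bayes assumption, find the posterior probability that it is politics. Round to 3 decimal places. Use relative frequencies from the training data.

0.930

politics: (38/134) × (23/38) × (10/38) × (20/38) × (19/38) × (16/38) ≈ 0.00500486
technology: (96/134) × (45/96) × (77/96) × (10/96) × (4/96) × (31/96) ≈ 0.000377516
P(politics | x) = 0.00500486 / 0.005382376 ≈ 0.930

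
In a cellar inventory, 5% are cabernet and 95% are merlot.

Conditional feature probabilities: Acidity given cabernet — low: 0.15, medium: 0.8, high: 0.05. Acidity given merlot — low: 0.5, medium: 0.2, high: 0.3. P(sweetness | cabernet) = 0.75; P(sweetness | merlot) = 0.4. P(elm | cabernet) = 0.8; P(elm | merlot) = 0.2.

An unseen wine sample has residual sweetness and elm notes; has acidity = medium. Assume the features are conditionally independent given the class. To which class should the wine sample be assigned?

cabernet

cabernet: 0.05 × 0.8 × 0.75 × 0.8 = 0.024
merlot: 0.95 × 0.2 × 0.4 × 0.2 = 0.0152
Highest score → cabernet.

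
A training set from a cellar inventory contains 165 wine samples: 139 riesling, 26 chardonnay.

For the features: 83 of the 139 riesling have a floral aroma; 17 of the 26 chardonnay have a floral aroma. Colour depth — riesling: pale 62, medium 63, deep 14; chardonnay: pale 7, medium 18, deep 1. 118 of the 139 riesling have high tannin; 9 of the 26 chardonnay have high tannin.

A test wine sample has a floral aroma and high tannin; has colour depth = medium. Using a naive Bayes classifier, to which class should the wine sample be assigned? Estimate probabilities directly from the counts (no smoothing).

riesling

riesling: (139/165) × (83/139) × (63/139) × (118/139) ≈ 0.193547
chardonnay: (26/165) × (17/26) × (18/26) × (9/26) ≈ 0.0246907
Highest score → riesling.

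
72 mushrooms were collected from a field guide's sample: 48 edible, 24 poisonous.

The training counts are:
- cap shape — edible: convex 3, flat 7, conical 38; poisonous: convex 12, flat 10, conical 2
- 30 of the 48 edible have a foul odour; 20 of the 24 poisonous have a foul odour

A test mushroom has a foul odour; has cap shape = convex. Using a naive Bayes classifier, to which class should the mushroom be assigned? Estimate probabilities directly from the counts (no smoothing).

edible: (48/72) × (3/48) × (30/48) ≈ 0.0260417
poisonous: (24/72) × (12/24) × (20/24) ≈ 0.138889
Highest score → poisonous.

poisonous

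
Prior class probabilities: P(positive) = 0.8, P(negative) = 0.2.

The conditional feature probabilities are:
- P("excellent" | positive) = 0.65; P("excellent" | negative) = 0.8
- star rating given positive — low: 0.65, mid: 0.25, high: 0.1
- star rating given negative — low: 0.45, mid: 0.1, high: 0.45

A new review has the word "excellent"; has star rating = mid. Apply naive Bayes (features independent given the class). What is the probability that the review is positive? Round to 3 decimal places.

positive: 0.8 × 0.65 × 0.25 = 0.13
negative: 0.2 × 0.8 × 0.1 = 0.016
P(positive | x) = 0.13 / 0.146 ≈ 0.890

0.890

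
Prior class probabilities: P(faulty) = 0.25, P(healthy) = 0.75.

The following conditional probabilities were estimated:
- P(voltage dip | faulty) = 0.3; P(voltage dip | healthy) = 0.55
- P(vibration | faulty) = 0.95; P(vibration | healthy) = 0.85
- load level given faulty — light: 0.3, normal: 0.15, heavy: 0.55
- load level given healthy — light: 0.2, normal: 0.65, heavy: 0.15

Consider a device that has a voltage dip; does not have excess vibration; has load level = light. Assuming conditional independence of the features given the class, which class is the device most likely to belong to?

healthy

faulty: 0.25 × 0.3 × (1−0.95) × 0.3 = 0.001125
healthy: 0.75 × 0.55 × (1−0.85) × 0.2 = 0.012375
Highest score → healthy.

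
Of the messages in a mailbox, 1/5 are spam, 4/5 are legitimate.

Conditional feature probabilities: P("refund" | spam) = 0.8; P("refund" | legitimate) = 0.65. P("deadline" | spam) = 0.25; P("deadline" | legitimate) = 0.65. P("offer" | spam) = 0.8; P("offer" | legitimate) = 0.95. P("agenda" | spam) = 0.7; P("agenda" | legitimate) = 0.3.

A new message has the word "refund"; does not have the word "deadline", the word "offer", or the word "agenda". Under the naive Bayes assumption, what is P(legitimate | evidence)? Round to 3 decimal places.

0.469

spam: 0.2 × 0.8 × (1−0.25) × (1−0.8) × (1−0.7) = 0.0072
legitimate: 0.8 × 0.65 × (1−0.65) × (1−0.95) × (1−0.3) = 0.00637
P(legitimate | x) = 0.00637 / 0.01357 ≈ 0.469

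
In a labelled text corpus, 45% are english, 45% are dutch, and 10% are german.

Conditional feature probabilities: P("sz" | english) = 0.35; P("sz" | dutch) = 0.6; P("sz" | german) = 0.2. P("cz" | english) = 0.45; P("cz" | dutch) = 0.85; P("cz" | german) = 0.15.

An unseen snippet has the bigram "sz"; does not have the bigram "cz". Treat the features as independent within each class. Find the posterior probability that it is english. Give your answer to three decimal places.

english: 0.45 × 0.35 × (1−0.45) = 0.086625
dutch: 0.45 × 0.6 × (1−0.85) = 0.0405
german: 0.1 × 0.2 × (1−0.15) = 0.017
P(english | x) = 0.086625 / 0.144125 ≈ 0.601

0.601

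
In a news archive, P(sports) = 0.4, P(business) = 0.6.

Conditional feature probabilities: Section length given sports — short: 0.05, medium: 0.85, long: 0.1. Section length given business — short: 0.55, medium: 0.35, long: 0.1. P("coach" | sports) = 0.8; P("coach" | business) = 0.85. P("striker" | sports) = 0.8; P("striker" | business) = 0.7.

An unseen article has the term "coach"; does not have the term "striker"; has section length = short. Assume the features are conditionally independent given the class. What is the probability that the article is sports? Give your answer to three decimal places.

sports: 0.4 × 0.05 × 0.8 × (1−0.8) = 0.0032
business: 0.6 × 0.55 × 0.85 × (1−0.7) = 0.08415
P(sports | x) = 0.0032 / 0.08735 ≈ 0.037

0.037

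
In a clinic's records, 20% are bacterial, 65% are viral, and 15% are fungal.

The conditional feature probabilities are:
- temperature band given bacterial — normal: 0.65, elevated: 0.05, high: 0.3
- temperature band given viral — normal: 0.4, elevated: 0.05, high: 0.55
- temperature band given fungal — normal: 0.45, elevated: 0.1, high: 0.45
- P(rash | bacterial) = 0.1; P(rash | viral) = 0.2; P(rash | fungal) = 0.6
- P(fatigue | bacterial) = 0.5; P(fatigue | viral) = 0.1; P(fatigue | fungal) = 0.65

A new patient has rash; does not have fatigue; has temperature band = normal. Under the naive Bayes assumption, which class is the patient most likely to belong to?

viral

bacterial: 0.2 × 0.65 × 0.1 × (1−0.5) = 0.0065
viral: 0.65 × 0.4 × 0.2 × (1−0.1) = 0.0468
fungal: 0.15 × 0.45 × 0.6 × (1−0.65) = 0.014175
Highest score → viral.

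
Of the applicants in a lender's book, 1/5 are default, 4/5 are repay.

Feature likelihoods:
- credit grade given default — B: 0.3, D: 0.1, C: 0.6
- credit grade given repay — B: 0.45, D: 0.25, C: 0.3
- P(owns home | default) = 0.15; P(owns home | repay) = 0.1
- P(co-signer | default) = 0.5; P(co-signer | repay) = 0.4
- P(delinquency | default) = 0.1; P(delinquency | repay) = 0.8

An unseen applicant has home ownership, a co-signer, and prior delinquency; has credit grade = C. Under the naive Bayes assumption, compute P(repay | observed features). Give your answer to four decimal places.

default: 0.2 × 0.6 × 0.15 × 0.5 × 0.1 = 0.0009
repay: 0.8 × 0.3 × 0.1 × 0.4 × 0.8 = 0.00768
P(repay | x) = 0.00768 / 0.00858 ≈ 0.8951

0.8951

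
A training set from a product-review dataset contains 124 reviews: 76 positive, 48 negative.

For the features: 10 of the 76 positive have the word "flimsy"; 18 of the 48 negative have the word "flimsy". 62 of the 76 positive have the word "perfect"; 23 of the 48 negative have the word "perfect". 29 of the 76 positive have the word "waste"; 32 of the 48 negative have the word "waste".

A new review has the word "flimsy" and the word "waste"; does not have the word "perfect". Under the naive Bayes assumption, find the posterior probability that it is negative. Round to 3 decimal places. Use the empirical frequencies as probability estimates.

positive: (76/124) × (10/76) × (14/76) × (29/76) ≈ 0.00566862
negative: (48/124) × (18/48) × (25/48) × (32/48) ≈ 0.0504032
P(negative | x) = 0.0504032 / 0.05607182 ≈ 0.899

0.899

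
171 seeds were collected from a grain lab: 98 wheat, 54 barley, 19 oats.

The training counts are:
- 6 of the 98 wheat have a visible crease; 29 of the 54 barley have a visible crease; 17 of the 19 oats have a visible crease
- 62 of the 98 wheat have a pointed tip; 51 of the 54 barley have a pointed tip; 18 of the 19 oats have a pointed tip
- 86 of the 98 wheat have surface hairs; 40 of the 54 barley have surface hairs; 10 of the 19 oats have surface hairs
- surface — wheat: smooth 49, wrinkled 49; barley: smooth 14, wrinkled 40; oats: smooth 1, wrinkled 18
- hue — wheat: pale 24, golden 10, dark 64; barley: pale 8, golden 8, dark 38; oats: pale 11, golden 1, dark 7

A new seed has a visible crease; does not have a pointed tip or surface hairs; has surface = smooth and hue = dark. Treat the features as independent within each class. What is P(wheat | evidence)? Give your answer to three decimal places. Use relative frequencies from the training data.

wheat: (98/171) × (6/98) × (36/98) × (12/98) × (49/98) × (64/98) ≈ 0.00051536
barley: (54/171) × (29/54) × (3/54) × (14/54) × (14/54) × (38/54) ≈ 0.000445644
oats: (19/171) × (17/19) × (1/19) × (9/19) × (1/19) × (7/19) ≈ 0.0000480595
P(wheat | x) = 0.00051536 / 0.0010090635 ≈ 0.511

0.511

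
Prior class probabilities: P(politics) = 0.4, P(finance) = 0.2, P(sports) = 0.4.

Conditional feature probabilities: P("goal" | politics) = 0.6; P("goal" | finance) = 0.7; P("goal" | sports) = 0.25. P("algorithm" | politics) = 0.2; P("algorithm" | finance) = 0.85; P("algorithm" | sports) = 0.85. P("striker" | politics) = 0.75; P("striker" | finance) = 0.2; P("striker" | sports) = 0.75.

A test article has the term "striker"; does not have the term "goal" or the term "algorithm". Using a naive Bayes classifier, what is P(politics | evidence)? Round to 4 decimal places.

politics: 0.4 × (1−0.6) × (1−0.2) × 0.75 = 0.096
finance: 0.2 × (1−0.7) × (1−0.85) × 0.2 = 0.0018
sports: 0.4 × (1−0.25) × (1−0.85) × 0.75 = 0.03375
P(politics | x) = 0.096 / 0.13155 ≈ 0.7298

0.7298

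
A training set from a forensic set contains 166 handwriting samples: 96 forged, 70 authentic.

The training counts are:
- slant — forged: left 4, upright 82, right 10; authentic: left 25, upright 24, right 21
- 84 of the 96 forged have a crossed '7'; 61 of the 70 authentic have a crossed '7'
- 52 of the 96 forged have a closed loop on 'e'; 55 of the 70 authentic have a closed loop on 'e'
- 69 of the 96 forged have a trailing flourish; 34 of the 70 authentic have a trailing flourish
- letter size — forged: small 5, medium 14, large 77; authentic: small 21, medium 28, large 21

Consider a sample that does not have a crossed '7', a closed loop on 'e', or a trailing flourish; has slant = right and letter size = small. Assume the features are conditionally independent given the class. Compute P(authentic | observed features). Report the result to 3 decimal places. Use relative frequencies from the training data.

forged: (96/166) × (10/96) × (12/96) × (44/96) × (27/96) × (5/96) ≈ 0.0000505562
authentic: (70/166) × (21/70) × (9/70) × (15/70) × (36/70) × (21/70) ≈ 0.000537743
P(authentic | x) = 0.000537743 / 0.0005882992 ≈ 0.914

0.914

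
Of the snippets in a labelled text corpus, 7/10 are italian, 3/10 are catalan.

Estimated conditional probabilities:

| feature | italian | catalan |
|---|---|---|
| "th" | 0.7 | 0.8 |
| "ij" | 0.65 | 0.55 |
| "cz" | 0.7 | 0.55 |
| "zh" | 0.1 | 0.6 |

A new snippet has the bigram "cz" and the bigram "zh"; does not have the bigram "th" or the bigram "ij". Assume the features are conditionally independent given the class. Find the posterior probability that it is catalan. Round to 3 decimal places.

italian: 0.7 × (1−0.7) × (1−0.65) × 0.7 × 0.1 = 0.005145
catalan: 0.3 × (1−0.8) × (1−0.55) × 0.55 × 0.6 = 0.00891
P(catalan | x) = 0.00891 / 0.014055 ≈ 0.634

0.634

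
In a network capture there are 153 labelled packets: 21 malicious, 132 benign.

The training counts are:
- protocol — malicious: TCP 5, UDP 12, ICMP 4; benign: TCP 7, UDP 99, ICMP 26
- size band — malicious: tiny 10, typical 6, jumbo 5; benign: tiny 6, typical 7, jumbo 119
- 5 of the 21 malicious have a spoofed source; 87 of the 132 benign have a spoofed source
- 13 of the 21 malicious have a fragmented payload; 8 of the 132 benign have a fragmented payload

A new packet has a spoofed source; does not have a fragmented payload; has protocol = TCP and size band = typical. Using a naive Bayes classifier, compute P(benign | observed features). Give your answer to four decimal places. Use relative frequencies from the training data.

0.6395

malicious: (21/153) × (5/21) × (6/21) × (5/21) × (8/21) ≈ 0.0008469
benign: (132/153) × (7/132) × (7/132) × (87/132) × (124/132) ≈ 0.00150219
P(benign | x) = 0.00150219 / 0.00234909 ≈ 0.6395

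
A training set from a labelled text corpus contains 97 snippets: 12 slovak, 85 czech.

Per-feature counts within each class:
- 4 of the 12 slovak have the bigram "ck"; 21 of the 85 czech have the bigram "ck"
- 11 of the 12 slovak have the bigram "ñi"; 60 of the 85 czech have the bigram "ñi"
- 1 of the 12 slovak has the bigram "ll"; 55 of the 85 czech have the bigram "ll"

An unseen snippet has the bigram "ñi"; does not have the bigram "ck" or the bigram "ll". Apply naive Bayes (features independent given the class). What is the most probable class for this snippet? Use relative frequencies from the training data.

czech

slovak: (12/97) × (8/12) × (11/12) × (11/12) ≈ 0.0693013
czech: (85/97) × (64/85) × (60/85) × (30/85) ≈ 0.164378
Highest score → czech.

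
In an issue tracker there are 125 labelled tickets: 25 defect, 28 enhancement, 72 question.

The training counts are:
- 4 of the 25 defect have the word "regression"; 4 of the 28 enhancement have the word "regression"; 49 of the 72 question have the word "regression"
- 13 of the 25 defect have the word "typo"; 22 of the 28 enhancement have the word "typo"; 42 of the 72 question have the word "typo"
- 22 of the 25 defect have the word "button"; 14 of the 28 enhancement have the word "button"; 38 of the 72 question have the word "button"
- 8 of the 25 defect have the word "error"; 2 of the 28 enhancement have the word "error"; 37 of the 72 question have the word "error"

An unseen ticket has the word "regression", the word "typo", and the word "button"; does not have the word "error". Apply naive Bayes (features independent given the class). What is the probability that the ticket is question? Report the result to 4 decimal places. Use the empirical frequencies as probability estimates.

0.7306

defect: (25/125) × (4/25) × (13/25) × (22/25) × (17/25) = 0.009957376
enhancement: (28/125) × (4/28) × (22/28) × (14/28) × (26/28) ≈ 0.0116735
question: (72/125) × (49/72) × (42/72) × (38/72) × (35/72) ≈ 0.0586664
P(question | x) = 0.0586664 / 0.080297276 ≈ 0.7306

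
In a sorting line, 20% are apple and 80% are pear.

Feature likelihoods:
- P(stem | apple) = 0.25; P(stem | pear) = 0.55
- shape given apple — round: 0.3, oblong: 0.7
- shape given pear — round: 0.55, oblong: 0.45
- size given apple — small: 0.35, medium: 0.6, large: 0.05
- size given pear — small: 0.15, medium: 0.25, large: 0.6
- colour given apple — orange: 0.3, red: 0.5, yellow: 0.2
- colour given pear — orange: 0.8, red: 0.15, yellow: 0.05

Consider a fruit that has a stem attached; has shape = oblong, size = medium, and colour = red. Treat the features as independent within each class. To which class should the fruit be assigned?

apple

apple: 0.2 × 0.25 × 0.7 × 0.6 × 0.5 = 0.0105
pear: 0.8 × 0.55 × 0.45 × 0.25 × 0.15 = 0.007425
Highest score → apple.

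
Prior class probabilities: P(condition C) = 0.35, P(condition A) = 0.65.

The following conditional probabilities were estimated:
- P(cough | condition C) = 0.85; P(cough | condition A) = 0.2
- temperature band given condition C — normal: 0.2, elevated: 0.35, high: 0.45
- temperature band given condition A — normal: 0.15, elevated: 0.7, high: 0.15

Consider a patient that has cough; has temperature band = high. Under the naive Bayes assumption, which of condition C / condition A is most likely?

condition C: 0.35 × 0.85 × 0.45 = 0.133875
condition A: 0.65 × 0.2 × 0.15 = 0.0195
Highest score → condition C.

condition C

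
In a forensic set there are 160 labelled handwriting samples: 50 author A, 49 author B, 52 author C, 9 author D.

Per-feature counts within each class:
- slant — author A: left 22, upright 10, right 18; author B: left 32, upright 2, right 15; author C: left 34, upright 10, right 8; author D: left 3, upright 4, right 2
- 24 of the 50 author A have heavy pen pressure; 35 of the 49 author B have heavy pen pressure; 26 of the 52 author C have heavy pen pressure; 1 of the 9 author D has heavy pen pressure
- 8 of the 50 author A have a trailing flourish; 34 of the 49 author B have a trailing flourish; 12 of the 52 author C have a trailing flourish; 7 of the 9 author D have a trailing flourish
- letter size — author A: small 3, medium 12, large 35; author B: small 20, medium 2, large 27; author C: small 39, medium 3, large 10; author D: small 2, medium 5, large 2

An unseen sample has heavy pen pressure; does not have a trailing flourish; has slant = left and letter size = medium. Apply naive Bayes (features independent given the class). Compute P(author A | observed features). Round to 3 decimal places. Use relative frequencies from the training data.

0.663

author A: (50/160) × (22/50) × (24/50) × (42/50) × (12/50) = 0.0133056
author B: (49/160) × (32/49) × (35/49) × (15/49) × (2/49) ≈ 0.00178497
author C: (52/160) × (34/52) × (26/52) × (40/52) × (3/52) ≈ 0.00471524
author D: (9/160) × (3/9) × (1/9) × (2/9) × (5/9) ≈ 0.000257202
P(author A | x) = 0.0133056 / 0.020063012 ≈ 0.663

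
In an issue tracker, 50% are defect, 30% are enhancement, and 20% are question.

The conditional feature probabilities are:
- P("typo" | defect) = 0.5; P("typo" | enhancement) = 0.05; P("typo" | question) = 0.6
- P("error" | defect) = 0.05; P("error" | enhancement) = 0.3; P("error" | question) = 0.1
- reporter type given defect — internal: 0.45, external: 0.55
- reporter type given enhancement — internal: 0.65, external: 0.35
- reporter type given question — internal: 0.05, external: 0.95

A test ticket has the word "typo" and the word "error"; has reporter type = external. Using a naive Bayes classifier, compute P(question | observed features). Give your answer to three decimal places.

defect: 0.5 × 0.5 × 0.05 × 0.55 = 0.006875
enhancement: 0.3 × 0.05 × 0.3 × 0.35 = 0.001575
question: 0.2 × 0.6 × 0.1 × 0.95 = 0.0114
P(question | x) = 0.0114 / 0.01985 ≈ 0.574

0.574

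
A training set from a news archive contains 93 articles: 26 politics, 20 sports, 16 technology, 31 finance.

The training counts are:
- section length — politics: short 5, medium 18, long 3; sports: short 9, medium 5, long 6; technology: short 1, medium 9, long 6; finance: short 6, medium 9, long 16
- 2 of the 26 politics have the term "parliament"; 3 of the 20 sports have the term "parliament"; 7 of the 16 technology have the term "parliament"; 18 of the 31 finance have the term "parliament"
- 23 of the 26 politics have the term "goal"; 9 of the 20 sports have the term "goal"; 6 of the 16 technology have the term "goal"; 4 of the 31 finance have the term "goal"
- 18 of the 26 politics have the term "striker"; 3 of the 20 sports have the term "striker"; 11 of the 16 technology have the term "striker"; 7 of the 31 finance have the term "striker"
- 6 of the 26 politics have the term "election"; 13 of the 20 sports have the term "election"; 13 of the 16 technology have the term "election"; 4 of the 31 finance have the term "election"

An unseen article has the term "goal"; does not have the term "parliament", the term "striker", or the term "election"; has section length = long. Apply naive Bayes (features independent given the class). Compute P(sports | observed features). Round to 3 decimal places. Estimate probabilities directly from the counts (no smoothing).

0.356

politics: (26/93) × (3/26) × (24/26) × (23/26) × (8/26) × (20/26) ≈ 0.00623453
sports: (20/93) × (6/20) × (17/20) × (9/20) × (17/20) × (7/20) ≈ 0.00734153
technology: (16/93) × (6/16) × (9/16) × (6/16) × (5/16) × (3/16) ≈ 0.000797395
finance: (31/93) × (16/31) × (13/31) × (4/31) × (24/31) × (27/31) ≈ 0.00627724
P(sports | x) = 0.00734153 / 0.020650695 ≈ 0.356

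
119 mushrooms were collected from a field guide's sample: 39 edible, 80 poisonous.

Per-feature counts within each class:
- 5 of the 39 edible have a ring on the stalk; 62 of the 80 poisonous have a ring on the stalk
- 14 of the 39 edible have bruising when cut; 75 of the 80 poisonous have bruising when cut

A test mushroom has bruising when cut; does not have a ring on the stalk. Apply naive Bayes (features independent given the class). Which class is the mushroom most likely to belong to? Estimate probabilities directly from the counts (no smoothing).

poisonous

edible: (39/119) × (34/39) × (14/39) ≈ 0.102564
poisonous: (80/119) × (18/80) × (75/80) ≈ 0.141807
Highest score → poisonous.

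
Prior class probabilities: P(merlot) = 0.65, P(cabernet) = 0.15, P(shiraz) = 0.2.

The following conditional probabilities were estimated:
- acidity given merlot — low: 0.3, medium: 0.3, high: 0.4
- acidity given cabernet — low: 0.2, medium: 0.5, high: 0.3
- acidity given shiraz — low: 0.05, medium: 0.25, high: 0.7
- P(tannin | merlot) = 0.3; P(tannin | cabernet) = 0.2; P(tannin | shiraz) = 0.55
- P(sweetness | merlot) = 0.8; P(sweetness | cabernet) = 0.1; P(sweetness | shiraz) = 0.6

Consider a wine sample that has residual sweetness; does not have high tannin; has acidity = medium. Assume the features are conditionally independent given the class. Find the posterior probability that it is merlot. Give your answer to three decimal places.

merlot: 0.65 × 0.3 × (1−0.3) × 0.8 = 0.1092
cabernet: 0.15 × 0.5 × (1−0.2) × 0.1 = 0.006
shiraz: 0.2 × 0.25 × (1−0.55) × 0.6 = 0.0135
P(merlot | x) = 0.1092 / 0.1287 ≈ 0.848

0.848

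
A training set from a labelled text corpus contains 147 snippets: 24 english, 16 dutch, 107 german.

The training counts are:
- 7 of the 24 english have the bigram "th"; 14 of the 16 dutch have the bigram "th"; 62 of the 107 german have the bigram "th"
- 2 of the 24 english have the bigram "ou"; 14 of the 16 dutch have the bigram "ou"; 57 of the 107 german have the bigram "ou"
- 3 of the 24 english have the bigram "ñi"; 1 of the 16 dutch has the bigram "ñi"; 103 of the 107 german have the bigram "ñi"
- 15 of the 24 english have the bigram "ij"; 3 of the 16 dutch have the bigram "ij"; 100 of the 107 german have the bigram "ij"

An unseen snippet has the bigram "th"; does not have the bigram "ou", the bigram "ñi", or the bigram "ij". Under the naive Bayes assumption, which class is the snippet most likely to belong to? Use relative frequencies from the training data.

english

english: (24/147) × (7/24) × (22/24) × (21/24) × (9/24) ≈ 0.0143229
dutch: (16/147) × (14/16) × (2/16) × (15/16) × (13/16) ≈ 0.00906808
german: (107/147) × (62/107) × (50/107) × (4/107) × (7/107) ≈ 0.000482004
Highest score → english.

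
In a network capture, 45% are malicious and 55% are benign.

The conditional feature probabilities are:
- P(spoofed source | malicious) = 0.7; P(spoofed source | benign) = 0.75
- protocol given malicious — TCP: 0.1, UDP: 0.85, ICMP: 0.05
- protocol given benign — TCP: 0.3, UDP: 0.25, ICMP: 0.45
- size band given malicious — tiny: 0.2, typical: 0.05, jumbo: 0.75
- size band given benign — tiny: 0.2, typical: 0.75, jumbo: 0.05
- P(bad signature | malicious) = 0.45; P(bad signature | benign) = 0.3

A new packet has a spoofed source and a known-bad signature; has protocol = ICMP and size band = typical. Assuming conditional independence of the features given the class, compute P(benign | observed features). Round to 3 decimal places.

malicious: 0.45 × 0.7 × 0.05 × 0.05 × 0.45 = 0.000354375
benign: 0.55 × 0.75 × 0.45 × 0.75 × 0.3 = 0.041765625
P(benign | x) = 0.041765625 / 0.04212 ≈ 0.992

0.992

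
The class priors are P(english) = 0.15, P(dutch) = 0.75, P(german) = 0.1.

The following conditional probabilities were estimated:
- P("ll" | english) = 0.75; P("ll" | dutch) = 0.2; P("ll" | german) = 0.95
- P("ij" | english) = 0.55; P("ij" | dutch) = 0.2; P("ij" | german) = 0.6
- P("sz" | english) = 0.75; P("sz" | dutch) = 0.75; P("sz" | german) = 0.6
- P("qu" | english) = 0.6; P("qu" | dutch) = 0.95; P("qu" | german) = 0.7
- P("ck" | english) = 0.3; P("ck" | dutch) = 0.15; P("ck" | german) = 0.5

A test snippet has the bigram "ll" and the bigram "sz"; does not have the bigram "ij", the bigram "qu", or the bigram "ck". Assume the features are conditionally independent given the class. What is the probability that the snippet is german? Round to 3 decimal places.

0.191

english: 0.15 × 0.75 × (1−0.55) × 0.75 × (1−0.6) × (1−0.3) = 0.01063125
dutch: 0.75 × 0.2 × (1−0.2) × 0.75 × (1−0.95) × (1−0.15) = 0.003825
german: 0.1 × 0.95 × (1−0.6) × 0.6 × (1−0.7) × (1−0.5) = 0.00342
P(german | x) = 0.00342 / 0.01787625 ≈ 0.191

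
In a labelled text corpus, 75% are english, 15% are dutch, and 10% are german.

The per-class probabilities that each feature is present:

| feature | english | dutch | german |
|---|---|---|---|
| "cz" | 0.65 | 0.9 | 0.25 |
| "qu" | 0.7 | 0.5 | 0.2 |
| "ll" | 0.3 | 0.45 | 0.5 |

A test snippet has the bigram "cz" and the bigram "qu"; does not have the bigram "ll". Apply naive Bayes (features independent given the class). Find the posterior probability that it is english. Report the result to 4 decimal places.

0.8577

english: 0.75 × 0.65 × 0.7 × (1−0.3) = 0.238875
dutch: 0.15 × 0.9 × 0.5 × (1−0.45) = 0.037125
german: 0.1 × 0.25 × 0.2 × (1−0.5) = 0.0025
P(english | x) = 0.238875 / 0.2785 ≈ 0.8577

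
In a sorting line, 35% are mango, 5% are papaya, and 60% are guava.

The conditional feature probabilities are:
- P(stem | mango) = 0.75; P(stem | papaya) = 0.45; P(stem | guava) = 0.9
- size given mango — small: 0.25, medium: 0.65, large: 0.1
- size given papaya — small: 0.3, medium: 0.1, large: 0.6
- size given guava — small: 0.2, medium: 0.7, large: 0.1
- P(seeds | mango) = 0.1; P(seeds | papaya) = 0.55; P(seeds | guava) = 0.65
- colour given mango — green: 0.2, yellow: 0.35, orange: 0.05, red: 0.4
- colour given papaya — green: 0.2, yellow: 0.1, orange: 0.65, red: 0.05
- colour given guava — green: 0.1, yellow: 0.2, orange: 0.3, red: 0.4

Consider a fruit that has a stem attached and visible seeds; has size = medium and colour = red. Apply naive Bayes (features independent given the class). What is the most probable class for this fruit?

guava

mango: 0.35 × 0.75 × 0.65 × 0.1 × 0.4 = 0.006825
papaya: 0.05 × 0.45 × 0.1 × 0.55 × 0.05 = 0.000061875
guava: 0.6 × 0.9 × 0.7 × 0.65 × 0.4 = 0.09828
Highest score → guava.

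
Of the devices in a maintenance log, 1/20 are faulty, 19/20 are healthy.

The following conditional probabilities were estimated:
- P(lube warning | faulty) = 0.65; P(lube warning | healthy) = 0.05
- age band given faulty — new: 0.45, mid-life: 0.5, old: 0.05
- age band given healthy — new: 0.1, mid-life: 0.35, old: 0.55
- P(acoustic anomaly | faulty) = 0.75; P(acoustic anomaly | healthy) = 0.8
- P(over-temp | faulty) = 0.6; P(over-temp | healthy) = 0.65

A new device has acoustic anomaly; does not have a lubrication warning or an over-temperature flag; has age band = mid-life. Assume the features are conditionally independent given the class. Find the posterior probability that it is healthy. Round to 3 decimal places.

0.971

faulty: 0.05 × (1−0.65) × 0.5 × 0.75 × (1−0.6) = 0.002625
healthy: 0.95 × (1−0.05) × 0.35 × 0.8 × (1−0.65) = 0.088445
P(healthy | x) = 0.088445 / 0.09107 ≈ 0.971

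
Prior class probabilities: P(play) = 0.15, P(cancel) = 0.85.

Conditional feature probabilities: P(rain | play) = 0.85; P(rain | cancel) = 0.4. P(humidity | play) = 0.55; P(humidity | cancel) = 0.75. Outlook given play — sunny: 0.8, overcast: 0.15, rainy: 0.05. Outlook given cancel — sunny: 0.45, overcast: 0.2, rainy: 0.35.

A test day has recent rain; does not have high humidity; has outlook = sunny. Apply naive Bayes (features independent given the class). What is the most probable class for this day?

play: 0.15 × 0.85 × (1−0.55) × 0.8 = 0.0459
cancel: 0.85 × 0.4 × (1−0.75) × 0.45 = 0.03825
Highest score → play.

play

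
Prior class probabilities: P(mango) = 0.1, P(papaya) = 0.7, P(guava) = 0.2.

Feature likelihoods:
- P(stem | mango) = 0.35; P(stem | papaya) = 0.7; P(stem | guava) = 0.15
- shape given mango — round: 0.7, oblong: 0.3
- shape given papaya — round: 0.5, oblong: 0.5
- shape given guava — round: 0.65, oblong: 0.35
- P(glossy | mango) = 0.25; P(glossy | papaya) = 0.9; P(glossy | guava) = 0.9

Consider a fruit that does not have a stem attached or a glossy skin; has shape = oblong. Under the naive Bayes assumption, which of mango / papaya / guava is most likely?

mango: 0.1 × (1−0.35) × 0.3 × (1−0.25) = 0.014625
papaya: 0.7 × (1−0.7) × 0.5 × (1−0.9) = 0.0105
guava: 0.2 × (1−0.15) × 0.35 × (1−0.9) = 0.00595
Highest score → mango.

mango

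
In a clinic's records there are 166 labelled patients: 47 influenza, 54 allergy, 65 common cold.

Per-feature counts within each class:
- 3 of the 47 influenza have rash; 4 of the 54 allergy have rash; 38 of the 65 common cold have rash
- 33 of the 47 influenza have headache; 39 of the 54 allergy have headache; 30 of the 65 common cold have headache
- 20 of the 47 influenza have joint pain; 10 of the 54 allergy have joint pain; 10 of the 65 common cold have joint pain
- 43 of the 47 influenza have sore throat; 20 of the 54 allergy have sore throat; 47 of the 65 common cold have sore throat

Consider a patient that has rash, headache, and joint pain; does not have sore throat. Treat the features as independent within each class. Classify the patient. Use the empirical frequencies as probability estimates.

influenza: (47/166) × (3/47) × (33/47) × (20/47) × (4/47) ≈ 0.00045954
allergy: (54/166) × (4/54) × (39/54) × (10/54) × (34/54) ≈ 0.00202915
common cold: (65/166) × (38/65) × (30/65) × (10/65) × (18/65) ≈ 0.00450121
Highest score → common cold.

common cold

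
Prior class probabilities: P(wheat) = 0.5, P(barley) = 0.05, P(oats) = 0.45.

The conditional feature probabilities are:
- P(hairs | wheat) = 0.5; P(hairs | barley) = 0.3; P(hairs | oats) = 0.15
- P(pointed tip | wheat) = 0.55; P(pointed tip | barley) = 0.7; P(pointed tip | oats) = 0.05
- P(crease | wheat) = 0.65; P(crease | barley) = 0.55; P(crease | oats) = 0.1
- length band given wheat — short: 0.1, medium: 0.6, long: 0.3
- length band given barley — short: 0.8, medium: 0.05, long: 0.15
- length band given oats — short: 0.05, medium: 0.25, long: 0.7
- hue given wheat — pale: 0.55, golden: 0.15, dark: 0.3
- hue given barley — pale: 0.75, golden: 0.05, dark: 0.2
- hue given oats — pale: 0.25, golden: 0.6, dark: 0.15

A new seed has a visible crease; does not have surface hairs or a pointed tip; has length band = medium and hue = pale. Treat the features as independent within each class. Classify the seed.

wheat: 0.5 × (1−0.5) × (1−0.55) × 0.65 × 0.6 × 0.55 = 0.02413125
barley: 0.05 × (1−0.3) × (1−0.7) × 0.55 × 0.05 × 0.75 = 0.0002165625
oats: 0.45 × (1−0.15) × (1−0.05) × 0.1 × 0.25 × 0.25 = 0.00227109375
Highest score → wheat.

wheat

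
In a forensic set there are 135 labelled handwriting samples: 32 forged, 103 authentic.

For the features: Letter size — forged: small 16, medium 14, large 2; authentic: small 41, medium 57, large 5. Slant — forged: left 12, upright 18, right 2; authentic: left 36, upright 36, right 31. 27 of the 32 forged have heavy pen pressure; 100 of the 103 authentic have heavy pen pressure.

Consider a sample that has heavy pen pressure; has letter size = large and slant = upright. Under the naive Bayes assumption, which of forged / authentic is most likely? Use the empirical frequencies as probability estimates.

authentic

forged: (32/135) × (2/32) × (18/32) × (27/32) = 0.00703125
authentic: (103/135) × (5/103) × (36/103) × (100/103) ≈ 0.0125679
Highest score → authentic.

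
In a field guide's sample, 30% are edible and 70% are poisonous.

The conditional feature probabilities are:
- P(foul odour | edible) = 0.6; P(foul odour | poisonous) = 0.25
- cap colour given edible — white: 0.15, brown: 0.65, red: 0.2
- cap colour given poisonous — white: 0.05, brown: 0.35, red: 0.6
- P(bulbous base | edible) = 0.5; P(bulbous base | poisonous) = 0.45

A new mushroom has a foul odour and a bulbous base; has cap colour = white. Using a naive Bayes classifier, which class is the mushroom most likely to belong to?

edible: 0.3 × 0.6 × 0.15 × 0.5 = 0.0135
poisonous: 0.7 × 0.25 × 0.05 × 0.45 = 0.0039375
Highest score → edible.

edible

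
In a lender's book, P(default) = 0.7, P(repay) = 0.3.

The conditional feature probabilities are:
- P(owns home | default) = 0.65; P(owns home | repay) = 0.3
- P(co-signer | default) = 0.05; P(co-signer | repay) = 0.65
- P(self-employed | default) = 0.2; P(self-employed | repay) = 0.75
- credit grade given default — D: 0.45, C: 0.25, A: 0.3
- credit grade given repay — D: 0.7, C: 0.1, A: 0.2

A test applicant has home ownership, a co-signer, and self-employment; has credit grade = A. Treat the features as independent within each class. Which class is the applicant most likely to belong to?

repay

default: 0.7 × 0.65 × 0.05 × 0.2 × 0.3 = 0.001365
repay: 0.3 × 0.3 × 0.65 × 0.75 × 0.2 = 0.008775
Highest score → repay.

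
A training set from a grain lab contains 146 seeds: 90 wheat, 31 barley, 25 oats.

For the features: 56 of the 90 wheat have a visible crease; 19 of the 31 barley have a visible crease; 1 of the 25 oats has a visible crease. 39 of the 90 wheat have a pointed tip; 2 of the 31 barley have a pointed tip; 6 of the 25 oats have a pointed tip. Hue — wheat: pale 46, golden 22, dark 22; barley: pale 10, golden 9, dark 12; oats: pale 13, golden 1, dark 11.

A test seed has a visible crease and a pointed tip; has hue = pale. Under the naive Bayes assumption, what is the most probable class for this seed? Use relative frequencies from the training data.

wheat

wheat: (90/146) × (56/90) × (39/90) × (46/90) ≈ 0.0849518
barley: (31/146) × (19/31) × (2/31) × (10/31) ≈ 0.00270837
oats: (25/146) × (1/25) × (6/25) × (13/25) ≈ 0.000854795
Highest score → wheat.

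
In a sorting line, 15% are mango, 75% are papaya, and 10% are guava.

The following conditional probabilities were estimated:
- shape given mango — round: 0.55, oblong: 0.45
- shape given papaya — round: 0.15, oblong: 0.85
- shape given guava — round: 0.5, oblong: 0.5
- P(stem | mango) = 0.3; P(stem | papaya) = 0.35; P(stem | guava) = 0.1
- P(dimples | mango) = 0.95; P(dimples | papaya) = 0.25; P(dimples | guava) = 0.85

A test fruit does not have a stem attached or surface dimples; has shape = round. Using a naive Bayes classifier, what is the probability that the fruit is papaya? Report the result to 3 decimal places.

0.851

mango: 0.15 × 0.55 × (1−0.3) × (1−0.95) = 0.0028875
papaya: 0.75 × 0.15 × (1−0.35) × (1−0.25) = 0.05484375
guava: 0.1 × 0.5 × (1−0.1) × (1−0.85) = 0.00675
P(papaya | x) = 0.05484375 / 0.06448125 ≈ 0.851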